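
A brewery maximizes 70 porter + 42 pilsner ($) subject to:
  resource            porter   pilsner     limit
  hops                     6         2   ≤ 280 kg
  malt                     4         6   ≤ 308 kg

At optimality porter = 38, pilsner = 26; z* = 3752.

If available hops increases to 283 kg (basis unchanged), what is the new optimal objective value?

Check each constraint at x*: hops 280/280 (tight); malt 308/308 (tight).
From A_Bᵀ y = c: 6·y_hops + 4·y_malt = 70; 2·y_hops + 6·y_malt = 42.
→ y_hops = 9 and y_malt = 4.
Δz = y_hops·Δb = 9 × (3) = 27, so new z* = 3752 + 27 = 3779.

3779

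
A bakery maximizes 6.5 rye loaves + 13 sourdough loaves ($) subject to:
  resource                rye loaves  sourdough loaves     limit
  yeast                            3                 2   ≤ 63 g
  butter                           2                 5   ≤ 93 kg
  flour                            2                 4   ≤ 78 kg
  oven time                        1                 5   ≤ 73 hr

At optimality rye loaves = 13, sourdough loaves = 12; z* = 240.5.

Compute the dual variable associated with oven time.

2

Check each constraint at x*: yeast 63/63 (tight); butter 86/93 (slack 7); flour 74/78 (slack 4); oven time 73/73 (tight).
Since butter, flour are not tight, their duals are 0.
Dual feasibility on the basic columns requires 3·y_yeast + 1·y_oven time = 6.5, 2·y_yeast + 5·y_oven time = 13.
This yields shadow prices y_yeast = 1.5, y_oven time = 2.
Shadow price of oven time = 2.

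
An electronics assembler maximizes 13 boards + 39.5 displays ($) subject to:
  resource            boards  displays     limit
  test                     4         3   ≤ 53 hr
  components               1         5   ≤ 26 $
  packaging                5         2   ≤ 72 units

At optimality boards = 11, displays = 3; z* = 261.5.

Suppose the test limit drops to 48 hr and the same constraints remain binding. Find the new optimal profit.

254

Check each constraint at x*: test 53/53 (tight); components 26/26 (tight); packaging 61/72 (slack 11).
By complementary slackness, y = 0 for the non-binding constraint.
The binding rows give the dual system: 4·y_test + 1·y_components = 13 and 3·y_test + 5·y_components = 39.5.
This yields shadow prices y_test = 1.5, y_components = 7.
Δz = y_test·Δb = 1.5 × (-5) = -7.5, so new z* = 261.5 − 7.5 = 254.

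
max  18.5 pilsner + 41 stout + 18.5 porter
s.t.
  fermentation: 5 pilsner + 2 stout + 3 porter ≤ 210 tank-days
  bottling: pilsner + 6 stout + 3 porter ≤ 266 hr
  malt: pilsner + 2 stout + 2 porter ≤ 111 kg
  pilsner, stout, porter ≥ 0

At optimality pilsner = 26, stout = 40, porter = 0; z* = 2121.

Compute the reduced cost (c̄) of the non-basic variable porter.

-7

Binding: fermentation and bottling. Non-binding: malt (5 unused).
By complementary slackness, y = 0 for the non-binding constraint.
From A_Bᵀ y = c: 5·y_fermentation + 1·y_bottling = 18.5; 2·y_fermentation + 6·y_bottling = 41.
Solving: y_fermentation = 2.5, y_bottling = 6.
Reduced cost of porter: c₃ − yᵀa₃ = 18.5 − (2.5·3 + 6·3) = 18.5 − 25.5 = -7.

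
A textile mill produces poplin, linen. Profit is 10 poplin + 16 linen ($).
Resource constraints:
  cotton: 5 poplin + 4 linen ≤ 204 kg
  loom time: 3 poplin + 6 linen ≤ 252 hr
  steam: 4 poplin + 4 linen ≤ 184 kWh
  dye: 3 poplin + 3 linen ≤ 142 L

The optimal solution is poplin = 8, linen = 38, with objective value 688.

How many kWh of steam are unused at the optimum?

0

steam used = 4·8 + 4·38 = 184; slack = 184 − 184 = 0.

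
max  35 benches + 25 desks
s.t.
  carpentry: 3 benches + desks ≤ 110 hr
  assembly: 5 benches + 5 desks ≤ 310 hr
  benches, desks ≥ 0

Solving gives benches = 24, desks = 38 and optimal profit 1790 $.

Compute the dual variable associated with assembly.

4

At the optimum: carpentry uses 110 of 110 (binding); assembly uses 310 of 310 (binding).
From A_Bᵀ y = c: 3·y_carpentry + 5·y_assembly = 35; 1·y_carpentry + 5·y_assembly = 25.
→ y_carpentry = 5 and y_assembly = 4.
Shadow price of assembly = 4.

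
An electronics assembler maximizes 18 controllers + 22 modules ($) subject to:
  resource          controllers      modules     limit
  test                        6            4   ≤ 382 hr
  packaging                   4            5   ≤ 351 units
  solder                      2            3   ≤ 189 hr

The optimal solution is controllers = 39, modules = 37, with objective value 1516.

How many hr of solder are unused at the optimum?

0

solder used = 2·39 + 3·37 = 189; slack = 189 − 189 = 0.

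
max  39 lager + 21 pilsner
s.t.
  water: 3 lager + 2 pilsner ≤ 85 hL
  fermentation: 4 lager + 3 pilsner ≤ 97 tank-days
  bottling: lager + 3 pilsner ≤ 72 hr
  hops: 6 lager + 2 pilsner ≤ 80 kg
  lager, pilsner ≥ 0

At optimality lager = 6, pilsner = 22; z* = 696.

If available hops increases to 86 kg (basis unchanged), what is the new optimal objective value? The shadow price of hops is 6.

732

Δb = 6, so new z* = 696 + (6)·(6) = 696 + 36 = 732.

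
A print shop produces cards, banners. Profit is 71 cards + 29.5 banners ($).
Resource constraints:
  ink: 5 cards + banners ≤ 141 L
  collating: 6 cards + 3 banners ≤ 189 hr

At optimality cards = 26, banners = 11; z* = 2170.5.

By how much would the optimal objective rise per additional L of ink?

4

Check each constraint at x*: ink 141/141 (tight); collating 189/189 (tight).
Dual feasibility on the basic columns requires 5·y_ink + 6·y_collating = 71, 1·y_ink + 3·y_collating = 29.5.
This yields shadow prices y_ink = 4, y_collating = 8.5.
Shadow price of ink = 4.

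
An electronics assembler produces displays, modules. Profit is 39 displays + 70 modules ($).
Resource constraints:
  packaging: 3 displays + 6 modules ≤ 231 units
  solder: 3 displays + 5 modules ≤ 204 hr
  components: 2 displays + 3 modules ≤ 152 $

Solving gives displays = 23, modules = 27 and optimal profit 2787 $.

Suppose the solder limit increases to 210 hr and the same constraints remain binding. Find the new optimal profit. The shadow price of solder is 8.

2835

Δb = 6, so new z* = 2787 + (8)·(6) = 2787 + 48 = 2835.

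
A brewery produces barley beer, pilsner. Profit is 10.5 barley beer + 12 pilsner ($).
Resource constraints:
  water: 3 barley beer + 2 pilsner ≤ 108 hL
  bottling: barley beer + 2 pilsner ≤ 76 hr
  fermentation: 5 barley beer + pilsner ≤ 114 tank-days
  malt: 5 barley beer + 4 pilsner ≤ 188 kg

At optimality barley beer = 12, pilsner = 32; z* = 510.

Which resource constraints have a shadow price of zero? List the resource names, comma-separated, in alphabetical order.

water: 100/108 (slack 8)
bottling: 76/76 (binding)
fermentation: 92/114 (slack 22)
malt: 188/188 (binding)
By complementary slackness, a constraint with positive slack has shadow price 0 → fermentation, water.

fermentation, water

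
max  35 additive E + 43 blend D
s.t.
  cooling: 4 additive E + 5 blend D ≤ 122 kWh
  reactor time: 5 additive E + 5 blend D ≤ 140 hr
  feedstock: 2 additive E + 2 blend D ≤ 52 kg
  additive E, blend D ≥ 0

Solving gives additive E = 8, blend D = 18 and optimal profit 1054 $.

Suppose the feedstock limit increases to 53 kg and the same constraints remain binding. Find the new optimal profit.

Binding: cooling and feedstock. Non-binding: reactor time (10 unused).
By complementary slackness, y = 0 for the non-binding constraint.
The binding rows give the dual system: 4·y_cooling + 2·y_feedstock = 35 and 5·y_cooling + 2·y_feedstock = 43.
This yields shadow prices y_cooling = 8, y_feedstock = 1.5.
Δz = y_feedstock·Δb = 1.5 × (1) = 1.5, so new z* = 1054 + 1.5 = 1055.5.

1055.5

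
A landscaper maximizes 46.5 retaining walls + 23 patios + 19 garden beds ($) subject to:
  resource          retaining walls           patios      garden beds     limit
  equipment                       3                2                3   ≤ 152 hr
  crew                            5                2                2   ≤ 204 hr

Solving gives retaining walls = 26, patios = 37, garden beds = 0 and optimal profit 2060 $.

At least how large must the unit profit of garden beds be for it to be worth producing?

At the optimum: equipment uses 152 of 152 (binding); crew uses 204 of 204 (binding).
The binding rows give the dual system: 3·y_equipment + 5·y_crew = 46.5 and 2·y_equipment + 2·y_crew = 23.
This yields shadow prices y_equipment = 5.5, y_crew = 6.
garden beds enters the basis when its profit ≥ yᵀa₃ = 5.5·3 + 6·2 = 28.5.

28.5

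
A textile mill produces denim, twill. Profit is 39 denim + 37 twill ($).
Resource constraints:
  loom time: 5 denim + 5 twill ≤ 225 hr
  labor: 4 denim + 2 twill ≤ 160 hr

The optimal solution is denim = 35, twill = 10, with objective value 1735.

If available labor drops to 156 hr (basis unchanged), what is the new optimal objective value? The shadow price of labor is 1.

1731

Δb = -4, so new z* = 1735 + (1)·(-4) = 1735 − 4 = 1731.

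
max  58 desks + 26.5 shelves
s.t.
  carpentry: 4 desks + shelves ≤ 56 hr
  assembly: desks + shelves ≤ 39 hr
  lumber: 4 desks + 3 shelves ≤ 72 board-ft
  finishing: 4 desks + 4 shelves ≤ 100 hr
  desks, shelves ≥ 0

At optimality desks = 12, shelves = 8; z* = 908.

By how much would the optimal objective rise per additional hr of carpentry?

8.5

Check each constraint at x*: carpentry 56/56 (tight); assembly 20/39 (slack 19); lumber 72/72 (tight); finishing 80/100 (slack 20).
By complementary slackness, y = 0 for the non-binding constraints.
Dual feasibility on the basic columns requires 4·y_carpentry + 4·y_lumber = 58, 1·y_carpentry + 3·y_lumber = 26.5.
→ y_carpentry = 8.5 and y_lumber = 6.
Shadow price of carpentry = 8.5.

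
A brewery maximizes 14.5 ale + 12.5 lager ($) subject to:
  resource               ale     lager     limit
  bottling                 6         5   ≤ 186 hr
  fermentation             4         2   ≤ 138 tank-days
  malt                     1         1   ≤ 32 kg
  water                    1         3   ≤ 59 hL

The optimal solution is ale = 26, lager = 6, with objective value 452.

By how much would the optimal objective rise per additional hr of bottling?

2

Binding: bottling and malt. Non-binding: fermentation (22 unused), water (15 unused).
Since fermentation, water are not tight, their duals are 0.
From A_Bᵀ y = c: 6·y_bottling + 1·y_malt = 14.5; 5·y_bottling + 1·y_malt = 12.5.
This yields shadow prices y_bottling = 2, y_malt = 2.5.
Shadow price of bottling = 2.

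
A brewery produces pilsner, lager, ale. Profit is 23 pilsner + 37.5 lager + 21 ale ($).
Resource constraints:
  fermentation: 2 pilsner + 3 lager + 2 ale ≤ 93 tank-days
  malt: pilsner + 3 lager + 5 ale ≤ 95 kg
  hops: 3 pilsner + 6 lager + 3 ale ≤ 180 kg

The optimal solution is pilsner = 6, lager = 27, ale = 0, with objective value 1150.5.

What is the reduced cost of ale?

Check each constraint at x*: fermentation 93/93 (tight); malt 87/95 (slack 8); hops 180/180 (tight).
By complementary slackness, y = 0 for the non-binding constraint.
From A_Bᵀ y = c: 2·y_fermentation + 3·y_hops = 23; 3·y_fermentation + 6·y_hops = 37.5.
This yields shadow prices y_fermentation = 8.5, y_hops = 2.
Reduced cost of ale: c₃ − yᵀa₃ = 21 − (8.5·2 + 2·3) = 21 − 23 = -2.

-2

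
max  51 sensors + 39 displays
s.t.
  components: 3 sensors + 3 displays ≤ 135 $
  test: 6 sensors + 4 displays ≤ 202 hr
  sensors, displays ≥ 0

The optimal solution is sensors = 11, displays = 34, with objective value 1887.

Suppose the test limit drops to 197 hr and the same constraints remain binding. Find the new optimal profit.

Both components and test are binding at x*.
The binding rows give the dual system: 3·y_components + 6·y_test = 51 and 3·y_components + 4·y_test = 39.
This yields shadow prices y_components = 5, y_test = 6.
Δz = y_test·Δb = 6 × (-5) = -30, so new z* = 1887 − 30 = 1857.

1857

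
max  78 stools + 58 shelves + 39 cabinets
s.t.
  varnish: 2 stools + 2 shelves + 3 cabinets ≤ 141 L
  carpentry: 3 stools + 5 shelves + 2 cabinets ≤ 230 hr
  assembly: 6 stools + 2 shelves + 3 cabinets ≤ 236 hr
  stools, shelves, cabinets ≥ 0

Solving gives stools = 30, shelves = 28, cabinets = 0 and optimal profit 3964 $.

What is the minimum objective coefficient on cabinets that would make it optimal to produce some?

43

At the optimum: varnish uses 116 of 141 (slack = 25); carpentry uses 230 of 230 (binding); assembly uses 236 of 236 (binding).
Since varnish is not tight, its dual is 0.
From A_Bᵀ y = c: 3·y_carpentry + 6·y_assembly = 78; 5·y_carpentry + 2·y_assembly = 58.
This yields shadow prices y_carpentry = 8, y_assembly = 9.
cabinets enters the basis when its profit ≥ yᵀa₃ = 8·2 + 9·3 = 43.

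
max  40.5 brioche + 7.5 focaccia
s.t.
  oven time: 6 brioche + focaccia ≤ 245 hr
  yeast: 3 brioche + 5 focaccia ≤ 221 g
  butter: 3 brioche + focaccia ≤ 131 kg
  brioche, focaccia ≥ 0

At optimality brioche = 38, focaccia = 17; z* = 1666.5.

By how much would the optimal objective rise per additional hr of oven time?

6

Binding: oven time and butter. Non-binding: yeast (22 unused).
Since yeast is not tight, its dual is 0.
From A_Bᵀ y = c: 6·y_oven time + 3·y_butter = 40.5; 1·y_oven time + 1·y_butter = 7.5.
Solving: y_oven time = 6, y_butter = 1.5.
Shadow price of oven time = 6.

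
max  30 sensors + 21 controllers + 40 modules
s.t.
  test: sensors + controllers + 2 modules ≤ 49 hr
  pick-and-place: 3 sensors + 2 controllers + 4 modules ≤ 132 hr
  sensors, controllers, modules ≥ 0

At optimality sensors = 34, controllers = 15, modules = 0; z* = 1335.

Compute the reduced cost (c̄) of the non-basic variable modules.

Check each constraint at x*: test 49/49 (tight); pick-and-place 132/132 (tight).
Dual feasibility on the basic columns requires 1·y_test + 3·y_pick-and-place = 30, 1·y_test + 2·y_pick-and-place = 21.
Solving: y_test = 3, y_pick-and-place = 9.
Reduced cost of modules: c₃ − yᵀa₃ = 40 − (3·2 + 9·4) = 40 − 42 = -2.

-2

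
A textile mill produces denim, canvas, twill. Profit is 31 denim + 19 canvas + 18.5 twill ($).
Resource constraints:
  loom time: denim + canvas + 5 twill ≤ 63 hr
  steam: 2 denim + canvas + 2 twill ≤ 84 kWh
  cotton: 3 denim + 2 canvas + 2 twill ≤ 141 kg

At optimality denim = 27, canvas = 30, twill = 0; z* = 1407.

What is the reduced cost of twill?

Binding: steam and cotton. Non-binding: loom time (6 unused).
By complementary slackness, y = 0 for the non-binding constraint.
Dual feasibility on the basic columns requires 2·y_steam + 3·y_cotton = 31, 1·y_steam + 2·y_cotton = 19.
This yields shadow prices y_steam = 5, y_cotton = 7.
Reduced cost of twill: c₃ − yᵀa₃ = 18.5 − (5·2 + 7·2) = 18.5 − 24 = -5.5.

-5.5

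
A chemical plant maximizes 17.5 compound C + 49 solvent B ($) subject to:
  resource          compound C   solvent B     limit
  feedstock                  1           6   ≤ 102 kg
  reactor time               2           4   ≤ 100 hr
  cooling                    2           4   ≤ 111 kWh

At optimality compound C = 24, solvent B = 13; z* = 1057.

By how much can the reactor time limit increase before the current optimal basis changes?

11

Binding constraints: feedstock, reactor time. The basis is B = [[1,6],[2,4]] with det -8.
Per unit increase in reactor time, x* moves by d = (0.75, -0.125).
The basis stays optimal until cooling becomes binding; allowable increase = 11 hr.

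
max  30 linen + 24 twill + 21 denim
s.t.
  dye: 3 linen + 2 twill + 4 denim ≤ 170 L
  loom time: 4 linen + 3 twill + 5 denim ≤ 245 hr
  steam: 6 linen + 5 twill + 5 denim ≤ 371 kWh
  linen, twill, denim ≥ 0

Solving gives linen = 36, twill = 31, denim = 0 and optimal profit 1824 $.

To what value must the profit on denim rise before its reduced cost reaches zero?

28

Check each constraint at x*: dye 170/170 (tight); loom time 237/245 (slack 8); steam 371/371 (tight).
By complementary slackness, y = 0 for the non-binding constraint.
Dual feasibility on the basic columns requires 3·y_dye + 6·y_steam = 30, 2·y_dye + 5·y_steam = 24.
→ y_dye = 2 and y_steam = 4.
denim enters the basis when its profit ≥ yᵀa₃ = 2·4 + 4·5 = 28.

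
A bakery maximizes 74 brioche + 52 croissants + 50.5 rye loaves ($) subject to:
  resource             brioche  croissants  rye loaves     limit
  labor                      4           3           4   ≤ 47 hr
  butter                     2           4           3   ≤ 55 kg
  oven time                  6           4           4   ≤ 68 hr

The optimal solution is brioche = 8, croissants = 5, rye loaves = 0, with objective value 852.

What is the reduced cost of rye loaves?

At the optimum: labor uses 47 of 47 (binding); butter uses 36 of 55 (slack = 19); oven time uses 68 of 68 (binding).
Since butter is not tight, its dual is 0.
From A_Bᵀ y = c: 4·y_labor + 6·y_oven time = 74; 3·y_labor + 4·y_oven time = 52.
This yields shadow prices y_labor = 8, y_oven time = 7.
Reduced cost of rye loaves: c₃ − yᵀa₃ = 50.5 − (8·4 + 7·4) = 50.5 − 60 = -9.5.

-9.5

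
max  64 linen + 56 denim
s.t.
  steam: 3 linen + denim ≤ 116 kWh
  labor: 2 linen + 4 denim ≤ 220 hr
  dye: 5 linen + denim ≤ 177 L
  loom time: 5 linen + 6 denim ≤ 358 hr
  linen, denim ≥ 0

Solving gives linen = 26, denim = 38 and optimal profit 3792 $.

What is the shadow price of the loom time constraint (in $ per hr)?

At the optimum: steam uses 116 of 116 (binding); labor uses 204 of 220 (slack = 16); dye uses 168 of 177 (slack = 9); loom time uses 358 of 358 (binding).
Slack constraints have shadow price 0 (complementary slackness).
Dual feasibility on the basic columns requires 3·y_steam + 5·y_loom time = 64, 1·y_steam + 6·y_loom time = 56.
→ y_steam = 8 and y_loom time = 8.
Shadow price of loom time = 8.

8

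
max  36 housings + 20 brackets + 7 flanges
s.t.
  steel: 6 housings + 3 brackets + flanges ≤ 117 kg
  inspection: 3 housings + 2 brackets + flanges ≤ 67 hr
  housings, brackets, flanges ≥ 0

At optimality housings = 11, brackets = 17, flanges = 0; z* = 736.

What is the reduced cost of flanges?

At the optimum: steel uses 117 of 117 (binding); inspection uses 67 of 67 (binding).
From A_Bᵀ y = c: 6·y_steel + 3·y_inspection = 36; 3·y_steel + 2·y_inspection = 20.
→ y_steel = 4 and y_inspection = 4.
Reduced cost of flanges: c₃ − yᵀa₃ = 7 − (4·1 + 4·1) = 7 − 8 = -1.

-1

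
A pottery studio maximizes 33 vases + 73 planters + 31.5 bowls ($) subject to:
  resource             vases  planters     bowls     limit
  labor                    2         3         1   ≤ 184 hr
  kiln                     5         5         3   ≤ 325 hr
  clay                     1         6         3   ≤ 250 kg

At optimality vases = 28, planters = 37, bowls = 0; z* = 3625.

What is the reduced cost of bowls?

At the optimum: labor uses 167 of 184 (slack = 17); kiln uses 325 of 325 (binding); clay uses 250 of 250 (binding).
Since labor is not tight, its dual is 0.
From A_Bᵀ y = c: 5·y_kiln + 1·y_clay = 33; 5·y_kiln + 6·y_clay = 73.
→ y_kiln = 5 and y_clay = 8.
Reduced cost of bowls: c₃ − yᵀa₃ = 31.5 − (5·3 + 8·3) = 31.5 − 39 = -7.5.

-7.5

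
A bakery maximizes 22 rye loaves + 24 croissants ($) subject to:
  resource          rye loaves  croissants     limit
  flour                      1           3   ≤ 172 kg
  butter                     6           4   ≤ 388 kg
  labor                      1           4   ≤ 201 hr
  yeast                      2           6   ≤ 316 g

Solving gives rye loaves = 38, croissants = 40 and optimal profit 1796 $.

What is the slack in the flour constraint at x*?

14

flour used = 1·38 + 3·40 = 158; slack = 172 − 158 = 14.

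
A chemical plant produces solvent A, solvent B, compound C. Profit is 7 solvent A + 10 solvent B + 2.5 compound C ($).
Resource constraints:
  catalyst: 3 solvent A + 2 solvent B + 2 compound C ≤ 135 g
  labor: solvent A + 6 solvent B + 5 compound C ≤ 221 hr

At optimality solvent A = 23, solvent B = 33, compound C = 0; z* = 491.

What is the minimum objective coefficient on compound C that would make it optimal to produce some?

Check each constraint at x*: catalyst 135/135 (tight); labor 221/221 (tight).
The binding rows give the dual system: 3·y_catalyst + 1·y_labor = 7 and 2·y_catalyst + 6·y_labor = 10.
This yields shadow prices y_catalyst = 2, y_labor = 1.
compound C enters the basis when its profit ≥ yᵀa₃ = 2·2 + 1·5 = 9.

9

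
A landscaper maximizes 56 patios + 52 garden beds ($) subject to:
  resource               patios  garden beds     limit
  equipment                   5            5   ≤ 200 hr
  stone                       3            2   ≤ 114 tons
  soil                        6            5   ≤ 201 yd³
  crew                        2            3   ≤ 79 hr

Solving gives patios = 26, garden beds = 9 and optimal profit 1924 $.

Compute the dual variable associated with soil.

8

At the optimum: equipment uses 175 of 200 (slack = 25); stone uses 96 of 114 (slack = 18); soil uses 201 of 201 (binding); crew uses 79 of 79 (binding).
By complementary slackness, y = 0 for the non-binding constraints.
Dual feasibility on the basic columns requires 6·y_soil + 2·y_crew = 56, 5·y_soil + 3·y_crew = 52.
This yields shadow prices y_soil = 8, y_crew = 4.
Shadow price of soil = 8.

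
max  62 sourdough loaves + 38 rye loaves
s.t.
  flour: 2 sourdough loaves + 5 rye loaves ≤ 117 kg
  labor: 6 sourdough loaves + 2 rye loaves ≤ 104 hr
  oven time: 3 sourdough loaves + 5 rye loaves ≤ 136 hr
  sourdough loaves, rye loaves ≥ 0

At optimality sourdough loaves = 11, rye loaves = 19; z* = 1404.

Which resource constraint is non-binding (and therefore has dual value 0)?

oven time

flour: 117/117 (binding)
labor: 104/104 (binding)
oven time: 128/136 (slack 8)
By complementary slackness, a constraint with positive slack has shadow price 0 → oven time.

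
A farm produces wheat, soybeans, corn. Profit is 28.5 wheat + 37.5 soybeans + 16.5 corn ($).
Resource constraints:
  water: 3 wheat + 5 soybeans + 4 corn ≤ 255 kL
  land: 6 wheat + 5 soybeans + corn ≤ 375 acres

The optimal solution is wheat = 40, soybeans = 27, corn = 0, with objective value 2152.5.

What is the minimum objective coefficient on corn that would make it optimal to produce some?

24

Check each constraint at x*: water 255/255 (tight); land 375/375 (tight).
Dual feasibility on the basic columns requires 3·y_water + 6·y_land = 28.5, 5·y_water + 5·y_land = 37.5.
This yields shadow prices y_water = 5.5, y_land = 2.
corn enters the basis when its profit ≥ yᵀa₃ = 5.5·4 + 2·1 = 24.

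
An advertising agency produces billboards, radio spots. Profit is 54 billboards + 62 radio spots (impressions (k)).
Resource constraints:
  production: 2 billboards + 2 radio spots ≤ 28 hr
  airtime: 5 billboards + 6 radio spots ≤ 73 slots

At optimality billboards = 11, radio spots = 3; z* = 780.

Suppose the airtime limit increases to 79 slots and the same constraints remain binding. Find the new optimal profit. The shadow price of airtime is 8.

828

Δb = 6, so new z* = 780 + (8)·(6) = 780 + 48 = 828.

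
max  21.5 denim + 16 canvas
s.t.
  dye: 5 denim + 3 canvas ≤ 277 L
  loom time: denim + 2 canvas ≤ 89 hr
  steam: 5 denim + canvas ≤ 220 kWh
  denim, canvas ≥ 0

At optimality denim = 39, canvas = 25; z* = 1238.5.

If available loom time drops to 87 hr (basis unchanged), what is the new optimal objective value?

1225.5

At the optimum: dye uses 270 of 277 (slack = 7); loom time uses 89 of 89 (binding); steam uses 220 of 220 (binding).
By complementary slackness, y = 0 for the non-binding constraint.
Dual feasibility on the basic columns requires 1·y_loom time + 5·y_steam = 21.5, 2·y_loom time + 1·y_steam = 16.
This yields shadow prices y_loom time = 6.5, y_steam = 3.
Δz = y_loom time·Δb = 6.5 × (-2) = -13, so new z* = 1238.5 − 13 = 1225.5.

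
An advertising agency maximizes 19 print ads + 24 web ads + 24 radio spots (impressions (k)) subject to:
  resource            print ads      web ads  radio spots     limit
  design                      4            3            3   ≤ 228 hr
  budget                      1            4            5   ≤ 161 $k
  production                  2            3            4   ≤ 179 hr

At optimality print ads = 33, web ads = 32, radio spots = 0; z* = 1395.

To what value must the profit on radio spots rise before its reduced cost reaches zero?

27

At the optimum: design uses 228 of 228 (binding); budget uses 161 of 161 (binding); production uses 162 of 179 (slack = 17).
Slack constraints have shadow price 0 (complementary slackness).
Dual feasibility on the basic columns requires 4·y_design + 1·y_budget = 19, 3·y_design + 4·y_budget = 24.
Solving: y_design = 4, y_budget = 3.
radio spots enters the basis when its profit ≥ yᵀa₃ = 4·3 + 3·5 = 27.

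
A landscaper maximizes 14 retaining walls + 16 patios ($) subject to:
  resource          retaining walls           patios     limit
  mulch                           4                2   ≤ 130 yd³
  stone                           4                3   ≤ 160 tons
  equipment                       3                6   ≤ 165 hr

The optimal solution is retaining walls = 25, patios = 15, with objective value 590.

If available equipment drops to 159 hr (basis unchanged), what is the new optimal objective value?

578

Binding: mulch and equipment. Non-binding: stone (15 unused).
Slack constraints have shadow price 0 (complementary slackness).
From A_Bᵀ y = c: 4·y_mulch + 3·y_equipment = 14; 2·y_mulch + 6·y_equipment = 16.
→ y_mulch = 2 and y_equipment = 2.
Δz = y_equipment·Δb = 2 × (-6) = -12, so new z* = 590 − 12 = 578.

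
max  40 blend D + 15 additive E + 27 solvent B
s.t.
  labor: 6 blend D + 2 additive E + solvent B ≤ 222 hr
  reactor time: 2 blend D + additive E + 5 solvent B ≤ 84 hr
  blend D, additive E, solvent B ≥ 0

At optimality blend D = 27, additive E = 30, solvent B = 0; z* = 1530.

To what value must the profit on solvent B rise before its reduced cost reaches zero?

30

At the optimum: labor uses 222 of 222 (binding); reactor time uses 84 of 84 (binding).
The binding rows give the dual system: 6·y_labor + 2·y_reactor time = 40 and 2·y_labor + 1·y_reactor time = 15.
→ y_labor = 5 and y_reactor time = 5.
solvent B enters the basis when its profit ≥ yᵀa₃ = 5·1 + 5·5 = 30.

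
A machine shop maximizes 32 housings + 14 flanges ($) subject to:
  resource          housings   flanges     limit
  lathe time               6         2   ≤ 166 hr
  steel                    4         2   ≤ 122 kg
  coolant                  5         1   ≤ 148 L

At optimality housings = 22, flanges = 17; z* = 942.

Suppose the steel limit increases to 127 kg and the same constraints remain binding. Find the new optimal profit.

At the optimum: lathe time uses 166 of 166 (binding); steel uses 122 of 122 (binding); coolant uses 127 of 148 (slack = 21).
Slack constraints have shadow price 0 (complementary slackness).
Dual feasibility on the basic columns requires 6·y_lathe time + 4·y_steel = 32, 2·y_lathe time + 2·y_steel = 14.
Solving: y_lathe time = 2, y_steel = 5.
Δz = y_steel·Δb = 5 × (5) = 25, so new z* = 942 + 25 = 967.

967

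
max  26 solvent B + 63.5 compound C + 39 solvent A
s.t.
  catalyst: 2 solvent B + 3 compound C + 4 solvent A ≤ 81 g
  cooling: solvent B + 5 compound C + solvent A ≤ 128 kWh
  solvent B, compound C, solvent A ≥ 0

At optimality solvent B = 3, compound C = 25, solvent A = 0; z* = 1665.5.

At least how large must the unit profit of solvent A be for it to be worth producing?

At the optimum: catalyst uses 81 of 81 (binding); cooling uses 128 of 128 (binding).
Dual feasibility on the basic columns requires 2·y_catalyst + 1·y_cooling = 26, 3·y_catalyst + 5·y_cooling = 63.5.
Solving: y_catalyst = 9.5, y_cooling = 7.
solvent A enters the basis when its profit ≥ yᵀa₃ = 9.5·4 + 7·1 = 45.

45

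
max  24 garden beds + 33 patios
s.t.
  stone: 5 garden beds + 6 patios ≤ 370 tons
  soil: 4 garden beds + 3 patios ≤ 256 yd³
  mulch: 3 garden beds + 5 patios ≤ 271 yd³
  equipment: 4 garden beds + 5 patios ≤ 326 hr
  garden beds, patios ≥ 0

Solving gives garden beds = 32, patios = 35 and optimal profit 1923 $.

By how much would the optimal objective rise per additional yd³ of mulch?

At the optimum: stone uses 370 of 370 (binding); soil uses 233 of 256 (slack = 23); mulch uses 271 of 271 (binding); equipment uses 303 of 326 (slack = 23).
Slack constraints have shadow price 0 (complementary slackness).
The binding rows give the dual system: 5·y_stone + 3·y_mulch = 24 and 6·y_stone + 5·y_mulch = 33.
Solving: y_stone = 3, y_mulch = 3.
Shadow price of mulch = 3.

3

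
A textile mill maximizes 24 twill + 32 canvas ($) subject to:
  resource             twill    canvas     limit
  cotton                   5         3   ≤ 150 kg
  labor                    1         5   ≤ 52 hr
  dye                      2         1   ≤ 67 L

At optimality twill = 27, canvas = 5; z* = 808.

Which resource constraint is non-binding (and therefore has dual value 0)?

cotton: 150/150 (binding)
labor: 52/52 (binding)
dye: 59/67 (slack 8)
By complementary slackness, a constraint with positive slack has shadow price 0 → dye.

dye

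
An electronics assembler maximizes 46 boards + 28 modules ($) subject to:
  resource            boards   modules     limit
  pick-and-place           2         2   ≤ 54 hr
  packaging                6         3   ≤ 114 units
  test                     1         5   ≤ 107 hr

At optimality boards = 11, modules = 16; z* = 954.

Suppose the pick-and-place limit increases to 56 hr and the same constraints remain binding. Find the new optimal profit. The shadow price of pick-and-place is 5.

Δb = 2, so new z* = 954 + (5)·(2) = 954 + 10 = 964.

964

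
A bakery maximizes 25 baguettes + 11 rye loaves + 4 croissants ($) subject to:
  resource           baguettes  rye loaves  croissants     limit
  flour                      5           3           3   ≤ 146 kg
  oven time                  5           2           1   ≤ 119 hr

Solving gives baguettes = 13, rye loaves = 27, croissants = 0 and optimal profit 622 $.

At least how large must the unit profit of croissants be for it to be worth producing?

7

At the optimum: flour uses 146 of 146 (binding); oven time uses 119 of 119 (binding).
Dual feasibility on the basic columns requires 5·y_flour + 5·y_oven time = 25, 3·y_flour + 2·y_oven time = 11.
This yields shadow prices y_flour = 1, y_oven time = 4.
croissants enters the basis when its profit ≥ yᵀa₃ = 1·3 + 4·1 = 7.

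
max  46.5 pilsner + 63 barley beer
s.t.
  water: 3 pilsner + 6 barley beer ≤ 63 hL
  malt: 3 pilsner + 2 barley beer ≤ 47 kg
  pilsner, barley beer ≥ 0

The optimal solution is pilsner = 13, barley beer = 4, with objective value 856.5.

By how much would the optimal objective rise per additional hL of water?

Both water and malt are binding at x*.
Dual feasibility on the basic columns requires 3·y_water + 3·y_malt = 46.5, 6·y_water + 2·y_malt = 63.
This yields shadow prices y_water = 8, y_malt = 7.5.
Shadow price of water = 8.

8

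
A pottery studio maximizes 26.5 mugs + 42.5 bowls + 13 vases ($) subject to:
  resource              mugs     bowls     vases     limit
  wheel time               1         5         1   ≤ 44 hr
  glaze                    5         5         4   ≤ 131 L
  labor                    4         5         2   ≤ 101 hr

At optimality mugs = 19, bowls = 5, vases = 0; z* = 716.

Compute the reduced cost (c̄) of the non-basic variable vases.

-1.5

Check each constraint at x*: wheel time 44/44 (tight); glaze 120/131 (slack 11); labor 101/101 (tight).
By complementary slackness, y = 0 for the non-binding constraint.
From A_Bᵀ y = c: 1·y_wheel time + 4·y_labor = 26.5; 5·y_wheel time + 5·y_labor = 42.5.
This yields shadow prices y_wheel time = 2.5, y_labor = 6.
Reduced cost of vases: c₃ − yᵀa₃ = 13 − (2.5·1 + 6·2) = 13 − 14.5 = -1.5.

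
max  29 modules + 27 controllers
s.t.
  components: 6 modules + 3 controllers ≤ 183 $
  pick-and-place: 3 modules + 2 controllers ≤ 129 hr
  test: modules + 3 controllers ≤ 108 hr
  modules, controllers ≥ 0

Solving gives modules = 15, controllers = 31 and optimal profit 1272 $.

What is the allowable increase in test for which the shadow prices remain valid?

75

Binding constraints: components, test. The basis is B = [[6,3],[1,3]] with det 15.
Per unit increase in test, x* moves by d = (-0.2, 0.4).
The basis stays optimal until modules reaches 0; allowable increase = 75 hr.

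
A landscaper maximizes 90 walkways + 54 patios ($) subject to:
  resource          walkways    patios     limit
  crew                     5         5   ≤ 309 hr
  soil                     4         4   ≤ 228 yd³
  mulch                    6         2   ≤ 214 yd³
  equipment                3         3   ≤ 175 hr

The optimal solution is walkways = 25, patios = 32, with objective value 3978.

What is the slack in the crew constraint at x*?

24

crew used = 5·25 + 5·32 = 285; slack = 309 − 285 = 24.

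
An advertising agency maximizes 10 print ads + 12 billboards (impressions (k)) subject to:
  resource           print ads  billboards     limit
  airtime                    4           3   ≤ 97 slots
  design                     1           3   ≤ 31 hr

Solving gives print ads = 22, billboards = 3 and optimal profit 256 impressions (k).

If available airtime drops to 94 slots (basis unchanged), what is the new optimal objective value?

Both airtime and design are binding at x*.
The binding rows give the dual system: 4·y_airtime + 1·y_design = 10 and 3·y_airtime + 3·y_design = 12.
→ y_airtime = 2 and y_design = 2.
Δz = y_airtime·Δb = 2 × (-3) = -6, so new z* = 256 − 6 = 250.

250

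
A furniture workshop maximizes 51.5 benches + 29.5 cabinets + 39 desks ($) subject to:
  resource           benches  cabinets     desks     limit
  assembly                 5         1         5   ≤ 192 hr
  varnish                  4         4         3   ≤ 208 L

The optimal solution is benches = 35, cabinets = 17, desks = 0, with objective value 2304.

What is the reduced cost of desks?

-6.5

Both assembly and varnish are binding at x*.
The binding rows give the dual system: 5·y_assembly + 4·y_varnish = 51.5 and 1·y_assembly + 4·y_varnish = 29.5.
This yields shadow prices y_assembly = 5.5, y_varnish = 6.
Reduced cost of desks: c₃ − yᵀa₃ = 39 − (5.5·5 + 6·3) = 39 − 45.5 = -6.5.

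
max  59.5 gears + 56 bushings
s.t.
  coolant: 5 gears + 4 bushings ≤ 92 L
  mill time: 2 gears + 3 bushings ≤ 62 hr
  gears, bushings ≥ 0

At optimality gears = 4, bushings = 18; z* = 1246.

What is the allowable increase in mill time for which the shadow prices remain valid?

7

Binding constraints: coolant, mill time. The basis is B = [[5,4],[2,3]] with det 7.
Per unit increase in mill time, x* moves by d = (-0.5714, 0.7143).
The basis stays optimal until gears reaches 0; allowable increase = 7 hr.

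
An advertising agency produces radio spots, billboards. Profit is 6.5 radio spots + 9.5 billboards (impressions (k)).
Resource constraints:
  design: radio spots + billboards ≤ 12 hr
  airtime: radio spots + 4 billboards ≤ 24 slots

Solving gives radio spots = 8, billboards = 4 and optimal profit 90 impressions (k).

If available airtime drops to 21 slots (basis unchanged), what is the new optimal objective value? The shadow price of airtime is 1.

87

Δb = -3, so new z* = 90 + (1)·(-3) = 90 − 3 = 87.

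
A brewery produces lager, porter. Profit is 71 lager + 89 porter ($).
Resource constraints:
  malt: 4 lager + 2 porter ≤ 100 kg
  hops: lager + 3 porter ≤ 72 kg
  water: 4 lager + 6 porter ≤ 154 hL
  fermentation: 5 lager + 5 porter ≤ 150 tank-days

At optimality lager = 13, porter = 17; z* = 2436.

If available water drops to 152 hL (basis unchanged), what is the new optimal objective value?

2418

Binding: water and fermentation. Non-binding: malt (14 unused), hops (8 unused).
Slack constraints have shadow price 0 (complementary slackness).
The binding rows give the dual system: 4·y_water + 5·y_fermentation = 71 and 6·y_water + 5·y_fermentation = 89.
Solving: y_water = 9, y_fermentation = 7.
Δz = y_water·Δb = 9 × (-2) = -18, so new z* = 2436 − 18 = 2418.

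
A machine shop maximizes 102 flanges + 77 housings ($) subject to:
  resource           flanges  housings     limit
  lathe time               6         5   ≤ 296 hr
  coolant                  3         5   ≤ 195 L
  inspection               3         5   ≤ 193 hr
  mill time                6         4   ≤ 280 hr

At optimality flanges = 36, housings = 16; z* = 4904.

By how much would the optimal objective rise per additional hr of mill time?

Binding: lathe time and mill time. Non-binding: coolant (7 unused), inspection (5 unused).
Since coolant, inspection are not tight, their duals are 0.
The binding rows give the dual system: 6·y_lathe time + 6·y_mill time = 102 and 5·y_lathe time + 4·y_mill time = 77.
Solving: y_lathe time = 9, y_mill time = 8.
Shadow price of mill time = 8.

8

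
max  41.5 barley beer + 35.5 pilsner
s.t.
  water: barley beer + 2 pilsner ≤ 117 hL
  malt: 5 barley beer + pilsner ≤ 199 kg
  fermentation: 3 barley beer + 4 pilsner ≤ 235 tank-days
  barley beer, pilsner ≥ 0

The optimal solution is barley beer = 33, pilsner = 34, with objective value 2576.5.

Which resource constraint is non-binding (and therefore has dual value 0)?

water: 101/117 (slack 16)
malt: 199/199 (binding)
fermentation: 235/235 (binding)
By complementary slackness, a constraint with positive slack has shadow price 0 → water.

water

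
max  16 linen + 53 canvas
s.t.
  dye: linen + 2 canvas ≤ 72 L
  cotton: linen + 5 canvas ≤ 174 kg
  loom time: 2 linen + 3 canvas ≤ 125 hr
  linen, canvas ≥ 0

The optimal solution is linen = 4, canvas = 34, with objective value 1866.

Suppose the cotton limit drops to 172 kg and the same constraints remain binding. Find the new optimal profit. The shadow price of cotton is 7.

1852

Δb = -2, so new z* = 1866 + (7)·(-2) = 1866 − 14 = 1852.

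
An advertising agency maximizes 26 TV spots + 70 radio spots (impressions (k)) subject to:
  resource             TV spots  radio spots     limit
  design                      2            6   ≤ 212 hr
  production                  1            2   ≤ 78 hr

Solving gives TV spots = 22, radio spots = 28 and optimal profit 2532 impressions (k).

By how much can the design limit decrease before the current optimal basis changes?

56

Binding constraints: design, production. The basis is B = [[2,6],[1,2]] with det -2.
Per unit decrease in design, x* moves by d = (1, -0.5).
The basis stays optimal until radio spots reaches 0; allowable decrease = 56 hr.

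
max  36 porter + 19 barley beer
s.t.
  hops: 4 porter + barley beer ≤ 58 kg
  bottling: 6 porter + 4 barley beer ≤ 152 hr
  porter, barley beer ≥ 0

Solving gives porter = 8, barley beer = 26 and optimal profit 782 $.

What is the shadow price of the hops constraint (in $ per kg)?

3

Check each constraint at x*: hops 58/58 (tight); bottling 152/152 (tight).
From A_Bᵀ y = c: 4·y_hops + 6·y_bottling = 36; 1·y_hops + 4·y_bottling = 19.
This yields shadow prices y_hops = 3, y_bottling = 4.
Shadow price of hops = 3.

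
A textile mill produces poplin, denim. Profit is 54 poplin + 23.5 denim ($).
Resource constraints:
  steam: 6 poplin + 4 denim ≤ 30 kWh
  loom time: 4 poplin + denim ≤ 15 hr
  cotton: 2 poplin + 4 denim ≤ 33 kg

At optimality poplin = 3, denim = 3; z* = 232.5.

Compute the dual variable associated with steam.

Binding: steam and loom time. Non-binding: cotton (15 unused).
Since cotton is not tight, its dual is 0.
Dual feasibility on the basic columns requires 6·y_steam + 4·y_loom time = 54, 4·y_steam + 1·y_loom time = 23.5.
This yields shadow prices y_steam = 4, y_loom time = 7.5.
Shadow price of steam = 4.

4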